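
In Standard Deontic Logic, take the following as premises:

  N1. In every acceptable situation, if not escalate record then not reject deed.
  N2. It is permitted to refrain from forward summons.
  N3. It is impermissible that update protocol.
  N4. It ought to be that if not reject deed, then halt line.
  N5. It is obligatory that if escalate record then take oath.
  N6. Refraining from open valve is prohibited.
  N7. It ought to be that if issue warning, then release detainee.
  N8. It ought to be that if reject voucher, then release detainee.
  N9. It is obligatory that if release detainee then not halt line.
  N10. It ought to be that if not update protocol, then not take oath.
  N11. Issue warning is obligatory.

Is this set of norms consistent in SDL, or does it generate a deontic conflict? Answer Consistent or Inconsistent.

From premise 11 we have O(issue_warning).
Applying K to premise 7 (O(issue_warning → release_detainee)) and O(issue_warning) yields O(release_detainee).
Premise 9 is O(release_detainee → ¬halt_line); since O(release_detainee), deontic closure gives O(¬halt_line).
Premise 4 is O(¬reject_deed → halt_line); contrapositively O(¬halt_line → reject_deed). Since O(¬halt_line) holds, K gives O(reject_deed).
Premise 1, O(¬escalate_record → ¬reject_deed), contraposes to O(reject_deed → escalate_record); with O(reject_deed) we get O(escalate_record).
Applying K to premise 5 (O(escalate_record → take_oath)) and O(escalate_record) yields O(take_oath).
Premise 10, O(¬update_protocol → ¬take_oath), contraposes to O(take_oath → update_protocol); with O(take_oath) we get O(update_protocol).
However, F(update_protocol) at premise 3 amounts to O(¬update_protocol).
We now have both O(update_protocol) and O(¬update_protocol) — update_protocol is simultaneously obligatory and forbidden, violating the D-axiom.

Inconsistent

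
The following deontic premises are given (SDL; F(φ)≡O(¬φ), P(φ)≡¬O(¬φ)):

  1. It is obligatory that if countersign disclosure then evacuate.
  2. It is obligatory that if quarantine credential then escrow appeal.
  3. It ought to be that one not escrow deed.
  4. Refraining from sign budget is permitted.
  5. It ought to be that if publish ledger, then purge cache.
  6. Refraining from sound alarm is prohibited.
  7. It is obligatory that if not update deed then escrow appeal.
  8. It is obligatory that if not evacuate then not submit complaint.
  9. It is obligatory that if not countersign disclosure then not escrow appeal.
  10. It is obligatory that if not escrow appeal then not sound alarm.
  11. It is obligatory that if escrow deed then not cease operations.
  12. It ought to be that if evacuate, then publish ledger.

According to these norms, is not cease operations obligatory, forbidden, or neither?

Premise 11 is O(escrow_deed → ¬cease_operations), but O(escrow_deed) is not derivable from the premises, so it does not yield O(¬cease_operations).
No premise or chain of K-axiom applications forces O(¬cease_operations), and none forces O(cease_operations). So ¬cease_operations is neither obligatory nor forbidden under these norms.

Neither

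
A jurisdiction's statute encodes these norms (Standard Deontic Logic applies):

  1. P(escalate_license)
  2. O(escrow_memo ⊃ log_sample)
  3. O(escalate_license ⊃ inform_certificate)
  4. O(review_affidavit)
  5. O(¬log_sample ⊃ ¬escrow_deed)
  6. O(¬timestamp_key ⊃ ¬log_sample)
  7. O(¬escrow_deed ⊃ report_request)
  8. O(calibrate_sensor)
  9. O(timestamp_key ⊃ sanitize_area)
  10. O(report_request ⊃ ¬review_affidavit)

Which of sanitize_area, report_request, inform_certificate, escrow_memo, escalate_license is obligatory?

sanitize_area

Premise 4 gives O(review_affidavit).
Premise 10, O(report_request ⊃ ¬review_affidavit), contraposes to O(review_affidavit ⊃ ¬report_request); with O(review_affidavit) we get O(¬report_request).
Premise 7, O(¬escrow_deed ⊃ report_request), contraposes to O(¬report_request ⊃ escrow_deed); with O(¬report_request) we get O(escrow_deed).
Premise 5 is O(¬log_sample ⊃ ¬escrow_deed); contrapositively O(escrow_deed ⊃ log_sample). Since O(escrow_deed) holds, K gives O(log_sample).
Premise 6 is O(¬timestamp_key ⊃ ¬log_sample); contrapositively O(log_sample ⊃ timestamp_key). Since O(log_sample) holds, K gives O(timestamp_key).
With premise 9, O(timestamp_key ⊃ sanitize_area), the K-axiom yields O(sanitize_area).
So O(sanitize_area) holds — sanitize_area is obligatory. None of the other listed options is made obligatory by any chain of premises.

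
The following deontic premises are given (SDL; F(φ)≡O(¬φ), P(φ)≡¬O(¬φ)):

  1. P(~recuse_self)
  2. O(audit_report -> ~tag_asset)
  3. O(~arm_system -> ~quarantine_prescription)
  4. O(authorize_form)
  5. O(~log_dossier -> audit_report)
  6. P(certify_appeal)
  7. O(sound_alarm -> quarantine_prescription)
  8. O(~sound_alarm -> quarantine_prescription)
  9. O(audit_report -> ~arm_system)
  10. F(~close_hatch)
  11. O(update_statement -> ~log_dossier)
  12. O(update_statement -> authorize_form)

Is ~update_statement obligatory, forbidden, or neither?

Obligatory

Premises 7 and 8 cover both cases: O(sound_alarm -> quarantine_prescription) and O(~sound_alarm -> quarantine_prescription). Since sound_alarm ∨ ~sound_alarm is a tautology, O(quarantine_prescription) follows.
Premise 3, O(~arm_system -> ~quarantine_prescription), contraposes to O(quarantine_prescription -> arm_system); with O(quarantine_prescription) we get O(arm_system).
Premise 9 is O(audit_report -> ~arm_system); contrapositively O(arm_system -> ~audit_report). Since O(arm_system) holds, K gives O(~audit_report).
Premise 5, O(~log_dossier -> audit_report), contraposes to O(~audit_report -> log_dossier); with O(~audit_report) we get O(log_dossier).
Premise 11 is O(update_statement -> ~log_dossier); contrapositively O(log_dossier -> ~update_statement). Since O(log_dossier) holds, K gives O(~update_statement).
Premises 1, 2, 4, 6, 10, 12 do not contribute to this derivation.
Hence ~update_statement is obligatory.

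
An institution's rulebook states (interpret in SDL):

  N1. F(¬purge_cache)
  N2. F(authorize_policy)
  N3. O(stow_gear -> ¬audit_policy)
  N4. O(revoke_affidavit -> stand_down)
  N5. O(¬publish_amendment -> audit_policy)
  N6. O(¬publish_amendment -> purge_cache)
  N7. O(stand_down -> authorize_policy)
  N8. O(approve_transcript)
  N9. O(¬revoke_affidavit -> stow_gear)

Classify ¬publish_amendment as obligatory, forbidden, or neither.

F(authorize_policy) at premise 2 means O(¬authorize_policy).
Premise 7 is O(stand_down -> authorize_policy); contrapositively O(¬authorize_policy -> ¬stand_down). Since O(¬authorize_policy) holds, K gives O(¬stand_down).
The contrapositive of premise 4 (O(revoke_affidavit -> stand_down)) is O(¬stand_down -> ¬revoke_affidavit), and O(¬stand_down) is already established, so O(¬revoke_affidavit).
Applying K to premise 9 (O(¬revoke_affidavit -> stow_gear)) and O(¬revoke_affidavit) yields O(stow_gear).
Premise 3 is O(stow_gear -> ¬audit_policy); since O(stow_gear), deontic closure gives O(¬audit_policy).
Premise 5 is O(¬publish_amendment -> audit_policy); contrapositively O(¬audit_policy -> publish_amendment). Since O(¬audit_policy) holds, K gives O(publish_amendment).
Premises 1, 6, 8 do not contribute to this derivation.
Thus O(publish_amendment), which is F(¬publish_amendment): ¬publish_amendment is forbidden.

Forbidden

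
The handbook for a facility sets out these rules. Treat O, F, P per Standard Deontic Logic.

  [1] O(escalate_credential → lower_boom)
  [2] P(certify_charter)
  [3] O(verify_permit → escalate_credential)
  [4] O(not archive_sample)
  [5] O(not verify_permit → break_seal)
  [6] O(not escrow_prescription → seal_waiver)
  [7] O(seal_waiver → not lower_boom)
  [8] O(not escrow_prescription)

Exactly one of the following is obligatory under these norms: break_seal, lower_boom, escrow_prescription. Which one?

From premise 8 we have O(not escrow_prescription).
Premise 6 is O(not escrow_prescription → seal_waiver); since O(not escrow_prescription), deontic closure gives O(seal_waiver).
Premise 7 is O(seal_waiver → not lower_boom); since O(seal_waiver), deontic closure gives O(not lower_boom).
Premise 1 is O(escalate_credential → lower_boom); contrapositively O(not lower_boom → not escalate_credential). Since O(not lower_boom) holds, K gives O(not escalate_credential).
Premise 3 is O(verify_permit → escalate_credential); contrapositively O(not escalate_credential → not verify_permit). Since O(not escalate_credential) holds, K gives O(not verify_permit).
Applying K to premise 5 (O(not verify_permit → break_seal)) and O(not verify_permit) yields O(break_seal).
So O(break_seal) holds — break_seal is obligatory. None of the other listed options is made obligatory by any chain of premises.

break_seal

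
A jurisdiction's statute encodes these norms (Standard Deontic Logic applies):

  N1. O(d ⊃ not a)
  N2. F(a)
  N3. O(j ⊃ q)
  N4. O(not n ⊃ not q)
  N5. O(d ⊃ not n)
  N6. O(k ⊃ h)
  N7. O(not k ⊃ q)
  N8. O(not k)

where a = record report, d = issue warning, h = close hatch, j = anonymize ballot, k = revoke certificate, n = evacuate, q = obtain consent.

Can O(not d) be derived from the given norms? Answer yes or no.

Yes

Premise 8 gives O(not k).
Premise 7 is O(not k ⊃ q); since O(not k), deontic closure gives O(q).
The contrapositive of premise 4 (O(not n ⊃ not q)) is O(q ⊃ n), and O(q) is already established, so O(n).
Premise 5 is O(d ⊃ not n); contrapositively O(n ⊃ not d). Since O(n) holds, K gives O(not d).
Premises 1, 2, 3, 6 do not contribute to this derivation.
So O(not d) follows.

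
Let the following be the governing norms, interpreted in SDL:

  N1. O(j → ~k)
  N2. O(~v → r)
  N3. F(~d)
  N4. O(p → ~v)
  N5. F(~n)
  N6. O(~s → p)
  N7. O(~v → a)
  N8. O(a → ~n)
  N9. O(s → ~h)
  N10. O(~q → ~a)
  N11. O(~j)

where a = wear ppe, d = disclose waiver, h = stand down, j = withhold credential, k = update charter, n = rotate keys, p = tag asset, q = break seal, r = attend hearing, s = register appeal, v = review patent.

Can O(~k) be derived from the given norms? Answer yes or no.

Premise 1 is O(j → ~k), but O(j) is not derivable from the premises, so it does not yield O(~k).
No other premise forces O(~k). An ideal world satisfying every premise can still have ~k false, so O(~k) is not derivable.

No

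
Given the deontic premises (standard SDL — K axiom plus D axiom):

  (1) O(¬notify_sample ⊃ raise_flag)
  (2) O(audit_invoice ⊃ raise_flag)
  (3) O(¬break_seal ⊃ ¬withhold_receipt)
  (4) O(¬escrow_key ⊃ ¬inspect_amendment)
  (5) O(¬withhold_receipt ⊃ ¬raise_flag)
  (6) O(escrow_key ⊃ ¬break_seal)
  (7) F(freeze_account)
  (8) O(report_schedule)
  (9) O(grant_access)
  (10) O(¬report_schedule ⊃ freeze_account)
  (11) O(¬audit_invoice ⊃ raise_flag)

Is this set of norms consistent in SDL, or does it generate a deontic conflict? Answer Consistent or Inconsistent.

Consistent

Premise 10 is O(¬report_schedule ⊃ freeze_account), but O(¬report_schedule) is not derivable from the premises, so it does not yield O(freeze_account).
So O(freeze_account) is not derivable, and the apparent clash with O(¬freeze_account) does not arise.
A world satisfying every obligation exists (e.g. audit_invoice=false, break_seal=true, escrow_key=false, freeze_account=false, grant_access=true, inspect_amendment=false, notify_sample=false, raise_flag=true, report_schedule=true, withhold_receipt=true); no atom is both obligatory and forbidden, so the set is consistent.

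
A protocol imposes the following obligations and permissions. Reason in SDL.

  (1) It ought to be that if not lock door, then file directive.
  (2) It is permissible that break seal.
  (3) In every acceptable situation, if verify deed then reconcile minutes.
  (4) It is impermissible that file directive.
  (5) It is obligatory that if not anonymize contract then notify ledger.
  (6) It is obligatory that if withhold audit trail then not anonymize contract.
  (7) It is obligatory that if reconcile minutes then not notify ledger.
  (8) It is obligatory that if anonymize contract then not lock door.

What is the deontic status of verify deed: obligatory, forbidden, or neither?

Forbidden

Premise 4, F(file_directive), is equivalent to O(¬file_directive).
Premise 1 is O(¬lock_door → file_directive); contrapositively O(¬file_directive → lock_door). Since O(¬file_directive) holds, K gives O(lock_door).
Premise 8, O(anonymize_contract → ¬lock_door), contraposes to O(lock_door → ¬anonymize_contract); with O(lock_door) we get O(¬anonymize_contract).
Premise 5 is O(¬anonymize_contract → notify_ledger); since O(¬anonymize_contract), deontic closure gives O(notify_ledger).
Premise 7 is O(reconcile_minutes → ¬notify_ledger); contrapositively O(notify_ledger → ¬reconcile_minutes). Since O(notify_ledger) holds, K gives O(¬reconcile_minutes).
Premise 3 is O(verify_deed → reconcile_minutes); contrapositively O(¬reconcile_minutes → ¬verify_deed). Since O(¬reconcile_minutes) holds, K gives O(¬verify_deed).
Premises 2, 6 do not contribute to this derivation.
Thus O(¬verify_deed), which is F(verify_deed): verify_deed is forbidden.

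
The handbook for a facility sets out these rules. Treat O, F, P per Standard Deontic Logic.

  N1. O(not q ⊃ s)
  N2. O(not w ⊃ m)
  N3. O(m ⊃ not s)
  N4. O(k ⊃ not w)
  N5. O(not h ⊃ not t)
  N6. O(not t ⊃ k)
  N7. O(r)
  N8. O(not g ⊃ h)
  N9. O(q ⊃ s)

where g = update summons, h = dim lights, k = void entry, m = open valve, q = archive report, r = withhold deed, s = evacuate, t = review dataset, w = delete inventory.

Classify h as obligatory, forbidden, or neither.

Obligatory

Premises 9 and 1 cover both cases: O(q ⊃ s) and O(not q ⊃ s). Since q ∨ not q is a tautology, O(s) follows.
Premise 3, O(m ⊃ not s), contraposes to O(s ⊃ not m); with O(s) we get O(not m).
Premise 2 is O(not w ⊃ m); contrapositively O(not m ⊃ w). Since O(not m) holds, K gives O(w).
Premise 4 is O(k ⊃ not w); contrapositively O(w ⊃ not k). Since O(w) holds, K gives O(not k).
Premise 6 is O(not t ⊃ k); contrapositively O(not k ⊃ t). Since O(not k) holds, K gives O(t).
The contrapositive of premise 5 (O(not h ⊃ not t)) is O(t ⊃ h), and O(t) is already established, so O(h).
Premises 7, 8 do not contribute to this derivation.
Hence h is obligatory.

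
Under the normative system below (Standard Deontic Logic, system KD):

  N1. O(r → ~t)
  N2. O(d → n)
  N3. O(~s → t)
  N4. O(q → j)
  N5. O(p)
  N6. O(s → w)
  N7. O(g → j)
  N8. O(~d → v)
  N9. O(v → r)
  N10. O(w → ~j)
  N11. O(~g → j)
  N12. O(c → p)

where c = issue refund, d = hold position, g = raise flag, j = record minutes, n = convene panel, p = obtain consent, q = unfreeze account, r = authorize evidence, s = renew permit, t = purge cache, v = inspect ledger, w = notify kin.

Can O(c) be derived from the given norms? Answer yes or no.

No

Premise 12 is O(c → p); even if O(p) held, inferring O(c) would be affirming the consequent — invalid.
No other premise forces O(c). An ideal world satisfying every premise can still have c false, so O(c) is not derivable.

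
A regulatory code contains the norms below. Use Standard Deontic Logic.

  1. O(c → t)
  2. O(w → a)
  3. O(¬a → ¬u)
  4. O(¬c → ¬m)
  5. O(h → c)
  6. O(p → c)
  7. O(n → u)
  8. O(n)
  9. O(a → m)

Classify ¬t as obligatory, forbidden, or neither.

From premise 8 we have O(n).
From O(n) and premise 7, O(n → u), we obtain O(u).
Premise 3 is O(¬a → ¬u); contrapositively O(u → a). Since O(u) holds, K gives O(a).
Premise 9 is O(a → m); since O(a), deontic closure gives O(m).
The contrapositive of premise 4 (O(¬c → ¬m)) is O(m → c), and O(m) is already established, so O(c).
Premise 1 is O(c → t); since O(c), deontic closure gives O(t).
Premises 2, 5, 6 do not contribute to this derivation.
Thus O(t), which is F(¬t): ¬t is forbidden.

Forbidden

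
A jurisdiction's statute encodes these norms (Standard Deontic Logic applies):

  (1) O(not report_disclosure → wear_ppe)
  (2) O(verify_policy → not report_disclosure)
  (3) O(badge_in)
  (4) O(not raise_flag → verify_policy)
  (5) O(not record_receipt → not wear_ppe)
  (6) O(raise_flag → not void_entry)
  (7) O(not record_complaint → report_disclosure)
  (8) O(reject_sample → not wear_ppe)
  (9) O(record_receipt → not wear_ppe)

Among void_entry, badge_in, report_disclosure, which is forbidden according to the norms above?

void_entry

Premises 5 and 9 are O(not record_receipt → not wear_ppe) and O(record_receipt → not wear_ppe); every ideal world satisfies not record_receipt or record_receipt, so in either case not wear_ppe holds — hence O(not wear_ppe).
Premise 1, O(not report_disclosure → wear_ppe), contraposes to O(not wear_ppe → report_disclosure); with O(not wear_ppe) we get O(report_disclosure).
The contrapositive of premise 2 (O(verify_policy → not report_disclosure)) is O(report_disclosure → not verify_policy), and O(report_disclosure) is already established, so O(not verify_policy).
Premise 4, O(not raise_flag → verify_policy), contraposes to O(not verify_policy → raise_flag); with O(not verify_policy) we get O(raise_flag).
Applying K to premise 6 (O(raise_flag → not void_entry)) and O(raise_flag) yields O(not void_entry).
So O(not void_entry) holds, i.e. void_entry is forbidden. None of the other listed options is forbidden under the premises.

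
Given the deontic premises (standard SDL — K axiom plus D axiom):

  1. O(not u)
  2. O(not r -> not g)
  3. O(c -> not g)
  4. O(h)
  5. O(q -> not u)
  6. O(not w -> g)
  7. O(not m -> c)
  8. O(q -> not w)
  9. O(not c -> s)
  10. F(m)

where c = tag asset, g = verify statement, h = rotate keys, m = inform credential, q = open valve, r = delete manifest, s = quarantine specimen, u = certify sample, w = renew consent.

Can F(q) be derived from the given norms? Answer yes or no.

Premise 10 is F(m), i.e. O(not m).
Premise 7 is O(not m -> c); since O(not m), deontic closure gives O(c).
Premise 3 is O(c -> not g); since O(c), deontic closure gives O(not g).
Premise 6, O(not w -> g), contraposes to O(not g -> w); with O(not g) we get O(w).
The contrapositive of premise 8 (O(q -> not w)) is O(w -> not q), and O(w) is already established, so O(not q).
Premises 1, 2, 4, 5, 9 do not contribute to this derivation.
So O(not q) holds, i.e. F(q). The claim follows.

Yes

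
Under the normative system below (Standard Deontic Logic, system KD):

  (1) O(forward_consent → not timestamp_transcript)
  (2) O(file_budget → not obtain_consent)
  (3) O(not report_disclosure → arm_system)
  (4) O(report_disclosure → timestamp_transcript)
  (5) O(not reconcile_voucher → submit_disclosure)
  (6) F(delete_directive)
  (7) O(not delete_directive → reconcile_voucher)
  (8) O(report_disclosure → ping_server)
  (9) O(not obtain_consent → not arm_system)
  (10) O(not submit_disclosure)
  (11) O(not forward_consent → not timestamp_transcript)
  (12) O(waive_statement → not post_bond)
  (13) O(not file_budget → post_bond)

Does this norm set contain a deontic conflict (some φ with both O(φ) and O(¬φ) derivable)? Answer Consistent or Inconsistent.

Consistent

Premise 5 is O(not reconcile_voucher → submit_disclosure), but O(not reconcile_voucher) is not derivable from the premises, so it does not yield O(submit_disclosure).
So O(submit_disclosure) is not derivable, and the apparent clash with O(not submit_disclosure) does not arise.
A world satisfying every obligation exists (e.g. arm_system=true, delete_directive=false, file_budget=false, forward_consent=false, obtain_consent=true, ping_server=false, post_bond=true, reconcile_voucher=true, report_disclosure=false, submit_disclosure=false, timestamp_transcript=false, waive_statement=false); no atom is both obligatory and forbidden, so the set is consistent.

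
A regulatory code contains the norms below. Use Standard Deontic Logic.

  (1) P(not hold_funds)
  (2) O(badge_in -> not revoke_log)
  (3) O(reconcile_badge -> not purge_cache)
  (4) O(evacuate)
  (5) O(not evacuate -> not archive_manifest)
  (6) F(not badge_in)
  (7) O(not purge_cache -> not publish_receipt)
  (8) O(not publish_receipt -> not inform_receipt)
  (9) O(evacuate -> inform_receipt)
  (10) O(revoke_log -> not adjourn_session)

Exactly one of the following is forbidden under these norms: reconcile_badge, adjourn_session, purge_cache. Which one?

reconcile_badge

Premise 4 gives O(evacuate).
Applying K to premise 9 (O(evacuate -> inform_receipt)) and O(evacuate) yields O(inform_receipt).
Premise 8, O(not publish_receipt -> not inform_receipt), contraposes to O(inform_receipt -> publish_receipt); with O(inform_receipt) we get O(publish_receipt).
Premise 7, O(not purge_cache -> not publish_receipt), contraposes to O(publish_receipt -> purge_cache); with O(publish_receipt) we get O(purge_cache).
The contrapositive of premise 3 (O(reconcile_badge -> not purge_cache)) is O(purge_cache -> not reconcile_badge), and O(purge_cache) is already established, so O(not reconcile_badge).
So O(not reconcile_badge) holds, i.e. reconcile_badge is forbidden. None of the other listed options is forbidden under the premises.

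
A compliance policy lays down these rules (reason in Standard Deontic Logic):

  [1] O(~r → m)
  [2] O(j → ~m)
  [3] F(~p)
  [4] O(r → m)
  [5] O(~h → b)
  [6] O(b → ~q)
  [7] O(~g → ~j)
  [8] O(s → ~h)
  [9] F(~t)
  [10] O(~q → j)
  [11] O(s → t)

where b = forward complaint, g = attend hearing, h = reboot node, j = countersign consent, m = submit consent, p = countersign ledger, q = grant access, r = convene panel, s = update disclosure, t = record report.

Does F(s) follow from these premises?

Premises 1 and 4 cover both cases: O(~r → m) and O(r → m). Since ~r ∨ r is a tautology, O(m) follows.
Premise 2 is O(j → ~m); contrapositively O(m → ~j). Since O(m) holds, K gives O(~j).
Premise 10, O(~q → j), contraposes to O(~j → q); with O(~j) we get O(q).
The contrapositive of premise 6 (O(b → ~q)) is O(q → ~b), and O(q) is already established, so O(~b).
Premise 5, O(~h → b), contraposes to O(~b → h); with O(~b) we get O(h).
Premise 8 is O(s → ~h); contrapositively O(h → ~s). Since O(h) holds, K gives O(~s).
Premises 3, 7, 9, 11 do not contribute to this derivation.
So O(~s) holds, i.e. F(s). The claim follows.

Yes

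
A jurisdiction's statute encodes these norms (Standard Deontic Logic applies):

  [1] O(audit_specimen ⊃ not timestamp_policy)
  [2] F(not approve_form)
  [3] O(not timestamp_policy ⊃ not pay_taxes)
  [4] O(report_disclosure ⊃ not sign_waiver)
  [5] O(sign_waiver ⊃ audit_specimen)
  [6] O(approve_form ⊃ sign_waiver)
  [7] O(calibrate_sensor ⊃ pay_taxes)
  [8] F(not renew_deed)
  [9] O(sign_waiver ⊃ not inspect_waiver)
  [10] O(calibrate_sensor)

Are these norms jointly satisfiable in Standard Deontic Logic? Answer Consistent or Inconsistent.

Premise 10 states O(calibrate_sensor) outright.
Premise 7 is O(calibrate_sensor ⊃ pay_taxes); since O(calibrate_sensor), deontic closure gives O(pay_taxes).
Premise 3 is O(not timestamp_policy ⊃ not pay_taxes); contrapositively O(pay_taxes ⊃ timestamp_policy). Since O(pay_taxes) holds, K gives O(timestamp_policy).
Premise 1 is O(audit_specimen ⊃ not timestamp_policy); contrapositively O(timestamp_policy ⊃ not audit_specimen). Since O(timestamp_policy) holds, K gives O(not audit_specimen).
Premise 5, O(sign_waiver ⊃ audit_specimen), contraposes to O(not audit_specimen ⊃ not sign_waiver); with O(not audit_specimen) we get O(not sign_waiver).
Premise 6 is O(approve_form ⊃ sign_waiver); contrapositively O(not sign_waiver ⊃ not approve_form). Since O(not sign_waiver) holds, K gives O(not approve_form).
Yet premise 2 is F(not approve_form), i.e. O(approve_form).
We now have both O(not approve_form) and O(approve_form) — approve_form is simultaneously obligatory and forbidden, violating the D-axiom.

Inconsistent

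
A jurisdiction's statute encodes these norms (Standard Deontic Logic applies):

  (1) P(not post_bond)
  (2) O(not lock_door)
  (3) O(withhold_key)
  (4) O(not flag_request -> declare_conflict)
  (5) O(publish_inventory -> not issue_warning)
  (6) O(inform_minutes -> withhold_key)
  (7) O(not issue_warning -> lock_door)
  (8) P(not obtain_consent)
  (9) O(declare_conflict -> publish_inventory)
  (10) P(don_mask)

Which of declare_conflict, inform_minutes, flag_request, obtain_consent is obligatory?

From premise 2 we have O(not lock_door).
Premise 7 is O(not issue_warning -> lock_door); contrapositively O(not lock_door -> issue_warning). Since O(not lock_door) holds, K gives O(issue_warning).
The contrapositive of premise 5 (O(publish_inventory -> not issue_warning)) is O(issue_warning -> not publish_inventory), and O(issue_warning) is already established, so O(not publish_inventory).
Premise 9 is O(declare_conflict -> publish_inventory); contrapositively O(not publish_inventory -> not declare_conflict). Since O(not publish_inventory) holds, K gives O(not declare_conflict).
Premise 4, O(not flag_request -> declare_conflict), contraposes to O(not declare_conflict -> flag_request); with O(not declare_conflict) we get O(flag_request).
So O(flag_request) holds — flag_request is obligatory. None of the other listed options is made obligatory by any chain of premises.

flag_request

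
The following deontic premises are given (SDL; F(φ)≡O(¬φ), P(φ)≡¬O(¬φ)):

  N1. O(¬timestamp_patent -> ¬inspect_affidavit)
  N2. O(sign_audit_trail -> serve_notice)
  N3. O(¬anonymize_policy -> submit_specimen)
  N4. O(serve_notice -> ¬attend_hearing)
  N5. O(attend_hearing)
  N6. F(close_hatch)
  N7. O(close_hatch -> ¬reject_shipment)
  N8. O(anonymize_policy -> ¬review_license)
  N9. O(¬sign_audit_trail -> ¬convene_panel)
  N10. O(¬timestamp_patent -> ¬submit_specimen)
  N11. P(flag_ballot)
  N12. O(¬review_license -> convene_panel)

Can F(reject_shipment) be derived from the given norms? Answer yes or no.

No

Premise 7 is O(close_hatch -> ¬reject_shipment), but O(close_hatch) is not derivable from the premises, so it does not yield O(¬reject_shipment).
No other premise forces O(¬reject_shipment). An ideal world satisfying every premise can still have reject_shipment true, so F(reject_shipment) is not derivable.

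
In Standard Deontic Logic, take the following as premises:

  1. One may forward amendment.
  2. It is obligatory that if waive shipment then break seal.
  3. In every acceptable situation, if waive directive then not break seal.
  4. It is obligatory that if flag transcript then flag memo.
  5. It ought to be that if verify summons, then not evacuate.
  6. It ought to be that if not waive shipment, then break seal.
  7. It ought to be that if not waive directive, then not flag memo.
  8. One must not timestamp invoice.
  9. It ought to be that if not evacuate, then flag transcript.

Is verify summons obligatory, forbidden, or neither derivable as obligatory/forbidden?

By case analysis on waive_shipment: premise 2 gives O(waive_shipment → break_seal) and premise 6 gives O(¬waive_shipment → break_seal), so O(break_seal) either way.
The contrapositive of premise 3 (O(waive_directive → ¬break_seal)) is O(break_seal → ¬waive_directive), and O(break_seal) is already established, so O(¬waive_directive).
From O(¬waive_directive) and premise 7, O(¬waive_directive → ¬flag_memo), we obtain O(¬flag_memo).
The contrapositive of premise 4 (O(flag_transcript → flag_memo)) is O(¬flag_memo → ¬flag_transcript), and O(¬flag_memo) is already established, so O(¬flag_transcript).
Premise 9, O(¬evacuate → flag_transcript), contraposes to O(¬flag_transcript → evacuate); with O(¬flag_transcript) we get O(evacuate).
Premise 5, O(verify_summons → ¬evacuate), contraposes to O(evacuate → ¬verify_summons); with O(evacuate) we get O(¬verify_summons).
Premises 1, 8 do not contribute to this derivation.
Thus O(¬verify_summons), which is F(verify_summons): verify_summons is forbidden.

Forbidden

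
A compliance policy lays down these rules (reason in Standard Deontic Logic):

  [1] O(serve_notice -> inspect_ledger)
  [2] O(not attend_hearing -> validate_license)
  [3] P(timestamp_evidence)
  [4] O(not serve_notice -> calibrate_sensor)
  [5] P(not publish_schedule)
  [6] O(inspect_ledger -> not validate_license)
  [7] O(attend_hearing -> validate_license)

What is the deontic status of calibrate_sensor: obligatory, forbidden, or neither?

By case analysis on attend_hearing: premise 7 gives O(attend_hearing -> validate_license) and premise 2 gives O(not attend_hearing -> validate_license), so O(validate_license) either way.
The contrapositive of premise 6 (O(inspect_ledger -> not validate_license)) is O(validate_license -> not inspect_ledger), and O(validate_license) is already established, so O(not inspect_ledger).
The contrapositive of premise 1 (O(serve_notice -> inspect_ledger)) is O(not inspect_ledger -> not serve_notice), and O(not inspect_ledger) is already established, so O(not serve_notice).
With premise 4, O(not serve_notice -> calibrate_sensor), the K-axiom yields O(calibrate_sensor).
Premises 3, 5 do not contribute to this derivation.
Hence calibrate_sensor is obligatory.

Obligatory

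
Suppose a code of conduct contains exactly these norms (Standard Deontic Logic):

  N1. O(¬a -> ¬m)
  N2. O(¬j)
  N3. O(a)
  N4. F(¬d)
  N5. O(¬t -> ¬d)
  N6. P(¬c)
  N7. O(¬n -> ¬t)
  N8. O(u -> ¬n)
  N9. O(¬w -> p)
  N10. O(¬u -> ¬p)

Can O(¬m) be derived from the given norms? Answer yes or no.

Premise 1 is O(¬a -> ¬m), but O(¬a) is not derivable from the premises, so it does not yield O(¬m).
No other premise forces O(¬m). An ideal world satisfying every premise can still have ¬m false, so O(¬m) is not derivable.

No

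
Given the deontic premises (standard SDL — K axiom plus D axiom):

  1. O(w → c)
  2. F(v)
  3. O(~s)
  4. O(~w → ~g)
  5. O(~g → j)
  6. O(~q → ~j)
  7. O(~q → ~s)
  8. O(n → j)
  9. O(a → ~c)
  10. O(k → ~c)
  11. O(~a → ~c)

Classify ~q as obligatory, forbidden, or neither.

Forbidden

Premises 11 and 9 are O(~a → ~c) and O(a → ~c); every ideal world satisfies ~a or a, so in either case ~c holds — hence O(~c).
Premise 1, O(w → c), contraposes to O(~c → ~w); with O(~c) we get O(~w).
From O(~w) and premise 4, O(~w → ~g), we obtain O(~g).
From O(~g) and premise 5, O(~g → j), we obtain O(j).
Premise 6, O(~q → ~j), contraposes to O(j → q); with O(j) we get O(q).
Premises 2, 3, 7, 8, 10 do not contribute to this derivation.
Thus O(q), which is F(~q): ~q is forbidden.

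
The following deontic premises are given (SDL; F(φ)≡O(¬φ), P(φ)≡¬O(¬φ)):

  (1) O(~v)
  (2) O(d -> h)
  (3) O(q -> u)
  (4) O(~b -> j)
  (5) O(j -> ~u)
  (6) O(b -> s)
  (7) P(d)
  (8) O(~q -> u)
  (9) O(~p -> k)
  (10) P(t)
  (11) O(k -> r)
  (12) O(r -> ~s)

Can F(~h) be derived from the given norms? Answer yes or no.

No

Premise 2 is O(d -> h), but O(d) is not derivable from the premises (the permission P(d) asserts only ~O(~d), not O(d)), so it does not yield O(h).
No other premise forces O(h). An ideal world satisfying every premise can still have ~h true, so F(~h) is not derivable.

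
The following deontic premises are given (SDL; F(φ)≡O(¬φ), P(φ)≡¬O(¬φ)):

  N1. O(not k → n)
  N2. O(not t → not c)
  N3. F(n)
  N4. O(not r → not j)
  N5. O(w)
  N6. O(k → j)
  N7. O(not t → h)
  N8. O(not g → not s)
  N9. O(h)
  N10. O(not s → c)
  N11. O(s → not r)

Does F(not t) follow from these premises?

Premise 3 is F(n), i.e. O(not n).
Premise 1, O(not k → n), contraposes to O(not n → k); with O(not n) we get O(k).
Applying K to premise 6 (O(k → j)) and O(k) yields O(j).
Premise 4, O(not r → not j), contraposes to O(j → r); with O(j) we get O(r).
The contrapositive of premise 11 (O(s → not r)) is O(r → not s), and O(r) is already established, so O(not s).
Applying K to premise 10 (O(not s → c)) and O(not s) yields O(c).
Premise 2 is O(not t → not c); contrapositively O(c → t). Since O(c) holds, K gives O(t).
Premises 5, 7, 8, 9 do not contribute to this derivation.
So O(t) holds, i.e. F(not t). The claim follows.

Yes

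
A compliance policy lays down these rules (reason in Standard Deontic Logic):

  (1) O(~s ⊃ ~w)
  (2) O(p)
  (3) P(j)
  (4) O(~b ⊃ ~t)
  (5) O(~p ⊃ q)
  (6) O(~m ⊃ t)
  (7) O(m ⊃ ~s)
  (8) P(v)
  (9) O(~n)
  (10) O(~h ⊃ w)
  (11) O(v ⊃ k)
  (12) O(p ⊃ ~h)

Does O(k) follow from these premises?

Premise 11 is O(v ⊃ k), but O(v) is not derivable from the premises (the permission P(v) asserts only ~O(~v), not O(v)), so it does not yield O(k).
No other premise forces O(k). An ideal world satisfying every premise can still have k false, so O(k) is not derivable.

No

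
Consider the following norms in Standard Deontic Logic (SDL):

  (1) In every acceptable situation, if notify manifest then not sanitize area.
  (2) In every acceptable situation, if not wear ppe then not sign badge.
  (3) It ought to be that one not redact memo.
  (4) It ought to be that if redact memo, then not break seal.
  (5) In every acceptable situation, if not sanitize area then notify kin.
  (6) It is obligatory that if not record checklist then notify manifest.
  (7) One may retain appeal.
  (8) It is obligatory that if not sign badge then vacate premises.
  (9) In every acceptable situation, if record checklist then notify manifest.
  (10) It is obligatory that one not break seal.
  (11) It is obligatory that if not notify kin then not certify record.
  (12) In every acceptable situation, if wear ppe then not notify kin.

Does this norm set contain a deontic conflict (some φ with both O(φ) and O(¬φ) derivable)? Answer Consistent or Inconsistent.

Consistent

Premise 4 is O(redact_memo → ¬break_seal); even if O(¬break_seal) held, inferring O(redact_memo) would be affirming the consequent — invalid.
So O(redact_memo) is not derivable, and the apparent clash with O(¬redact_memo) does not arise.
A world satisfying every obligation exists (e.g. break_seal=false, certify_record=false, notify_kin=true, notify_manifest=true, record_checklist=false, redact_memo=false, retain_appeal=false, sanitize_area=false, sign_badge=false, vacate_premises=true, wear_ppe=false); no atom is both obligatory and forbidden, so the set is consistent.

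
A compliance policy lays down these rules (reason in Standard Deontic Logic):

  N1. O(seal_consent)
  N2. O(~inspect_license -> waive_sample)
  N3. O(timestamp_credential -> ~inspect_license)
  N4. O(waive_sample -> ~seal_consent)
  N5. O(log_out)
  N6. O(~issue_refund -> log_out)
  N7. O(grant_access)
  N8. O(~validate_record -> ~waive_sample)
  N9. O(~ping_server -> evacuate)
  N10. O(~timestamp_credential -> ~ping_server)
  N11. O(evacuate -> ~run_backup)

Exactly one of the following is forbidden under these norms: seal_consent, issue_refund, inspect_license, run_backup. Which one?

Premise 1 states O(seal_consent) outright.
Premise 4, O(waive_sample -> ~seal_consent), contraposes to O(seal_consent -> ~waive_sample); with O(seal_consent) we get O(~waive_sample).
The contrapositive of premise 2 (O(~inspect_license -> waive_sample)) is O(~waive_sample -> inspect_license), and O(~waive_sample) is already established, so O(inspect_license).
The contrapositive of premise 3 (O(timestamp_credential -> ~inspect_license)) is O(inspect_license -> ~timestamp_credential), and O(inspect_license) is already established, so O(~timestamp_credential).
With premise 10, O(~timestamp_credential -> ~ping_server), the K-axiom yields O(~ping_server).
Applying K to premise 9 (O(~ping_server -> evacuate)) and O(~ping_server) yields O(evacuate).
With premise 11, O(evacuate -> ~run_backup), the K-axiom yields O(~run_backup).
So O(~run_backup) holds, i.e. run_backup is forbidden. None of the other listed options is forbidden under the premises.

run_backup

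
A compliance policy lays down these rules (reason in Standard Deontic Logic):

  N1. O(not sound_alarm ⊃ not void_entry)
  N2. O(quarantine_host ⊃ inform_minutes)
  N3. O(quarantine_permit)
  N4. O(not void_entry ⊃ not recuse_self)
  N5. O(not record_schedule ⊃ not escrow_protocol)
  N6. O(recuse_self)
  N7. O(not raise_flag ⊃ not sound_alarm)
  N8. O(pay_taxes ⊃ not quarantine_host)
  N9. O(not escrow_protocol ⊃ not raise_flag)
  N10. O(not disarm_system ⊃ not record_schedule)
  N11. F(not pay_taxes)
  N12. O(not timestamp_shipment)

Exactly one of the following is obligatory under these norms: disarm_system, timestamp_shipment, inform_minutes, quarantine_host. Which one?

Premise 6 gives O(recuse_self).
Premise 4, O(not void_entry ⊃ not recuse_self), contraposes to O(recuse_self ⊃ void_entry); with O(recuse_self) we get O(void_entry).
Premise 1 is O(not sound_alarm ⊃ not void_entry); contrapositively O(void_entry ⊃ sound_alarm). Since O(void_entry) holds, K gives O(sound_alarm).
Premise 7 is O(not raise_flag ⊃ not sound_alarm); contrapositively O(sound_alarm ⊃ raise_flag). Since O(sound_alarm) holds, K gives O(raise_flag).
The contrapositive of premise 9 (O(not escrow_protocol ⊃ not raise_flag)) is O(raise_flag ⊃ escrow_protocol), and O(raise_flag) is already established, so O(escrow_protocol).
Premise 5 is O(not record_schedule ⊃ not escrow_protocol); contrapositively O(escrow_protocol ⊃ record_schedule). Since O(escrow_protocol) holds, K gives O(record_schedule).
Premise 10 is O(not disarm_system ⊃ not record_schedule); contrapositively O(record_schedule ⊃ disarm_system). Since O(record_schedule) holds, K gives O(disarm_system).
So O(disarm_system) holds — disarm_system is obligatory. None of the other listed options is made obligatory by any chain of premises.

disarm_system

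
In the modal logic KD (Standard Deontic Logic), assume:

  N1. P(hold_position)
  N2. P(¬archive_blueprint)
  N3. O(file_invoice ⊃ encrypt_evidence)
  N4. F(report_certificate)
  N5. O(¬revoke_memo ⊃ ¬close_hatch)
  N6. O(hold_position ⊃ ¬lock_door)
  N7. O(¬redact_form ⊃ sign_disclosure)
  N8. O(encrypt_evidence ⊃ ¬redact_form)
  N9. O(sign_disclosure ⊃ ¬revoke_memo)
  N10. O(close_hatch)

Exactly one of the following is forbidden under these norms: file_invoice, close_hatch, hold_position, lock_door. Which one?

From premise 10 we have O(close_hatch).
Premise 5 is O(¬revoke_memo ⊃ ¬close_hatch); contrapositively O(close_hatch ⊃ revoke_memo). Since O(close_hatch) holds, K gives O(revoke_memo).
Premise 9, O(sign_disclosure ⊃ ¬revoke_memo), contraposes to O(revoke_memo ⊃ ¬sign_disclosure); with O(revoke_memo) we get O(¬sign_disclosure).
Premise 7, O(¬redact_form ⊃ sign_disclosure), contraposes to O(¬sign_disclosure ⊃ redact_form); with O(¬sign_disclosure) we get O(redact_form).
The contrapositive of premise 8 (O(encrypt_evidence ⊃ ¬redact_form)) is O(redact_form ⊃ ¬encrypt_evidence), and O(redact_form) is already established, so O(¬encrypt_evidence).
Premise 3, O(file_invoice ⊃ encrypt_evidence), contraposes to O(¬encrypt_evidence ⊃ ¬file_invoice); with O(¬encrypt_evidence) we get O(¬file_invoice).
So O(¬file_invoice) holds, i.e. file_invoice is forbidden. None of the other listed options is forbidden under the premises.

file_invoice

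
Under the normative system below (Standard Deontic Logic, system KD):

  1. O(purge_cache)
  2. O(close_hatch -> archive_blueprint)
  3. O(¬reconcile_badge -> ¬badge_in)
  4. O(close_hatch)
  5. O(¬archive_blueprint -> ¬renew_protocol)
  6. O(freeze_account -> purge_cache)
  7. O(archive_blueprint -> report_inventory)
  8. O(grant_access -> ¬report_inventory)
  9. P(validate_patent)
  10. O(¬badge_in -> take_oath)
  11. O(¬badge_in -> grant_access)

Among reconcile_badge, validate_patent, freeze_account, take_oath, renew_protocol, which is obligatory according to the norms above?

Premise 4 states O(close_hatch) outright.
Applying K to premise 2 (O(close_hatch -> archive_blueprint)) and O(close_hatch) yields O(archive_blueprint).
From O(archive_blueprint) and premise 7, O(archive_blueprint -> report_inventory), we obtain O(report_inventory).
The contrapositive of premise 8 (O(grant_access -> ¬report_inventory)) is O(report_inventory -> ¬grant_access), and O(report_inventory) is already established, so O(¬grant_access).
Premise 11 is O(¬badge_in -> grant_access); contrapositively O(¬grant_access -> badge_in). Since O(¬grant_access) holds, K gives O(badge_in).
Premise 3 is O(¬reconcile_badge -> ¬badge_in); contrapositively O(badge_in -> reconcile_badge). Since O(badge_in) holds, K gives O(reconcile_badge).
So O(reconcile_badge) holds — reconcile_badge is obligatory. None of the other listed options is made obligatory by any chain of premises.

reconcile_badge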